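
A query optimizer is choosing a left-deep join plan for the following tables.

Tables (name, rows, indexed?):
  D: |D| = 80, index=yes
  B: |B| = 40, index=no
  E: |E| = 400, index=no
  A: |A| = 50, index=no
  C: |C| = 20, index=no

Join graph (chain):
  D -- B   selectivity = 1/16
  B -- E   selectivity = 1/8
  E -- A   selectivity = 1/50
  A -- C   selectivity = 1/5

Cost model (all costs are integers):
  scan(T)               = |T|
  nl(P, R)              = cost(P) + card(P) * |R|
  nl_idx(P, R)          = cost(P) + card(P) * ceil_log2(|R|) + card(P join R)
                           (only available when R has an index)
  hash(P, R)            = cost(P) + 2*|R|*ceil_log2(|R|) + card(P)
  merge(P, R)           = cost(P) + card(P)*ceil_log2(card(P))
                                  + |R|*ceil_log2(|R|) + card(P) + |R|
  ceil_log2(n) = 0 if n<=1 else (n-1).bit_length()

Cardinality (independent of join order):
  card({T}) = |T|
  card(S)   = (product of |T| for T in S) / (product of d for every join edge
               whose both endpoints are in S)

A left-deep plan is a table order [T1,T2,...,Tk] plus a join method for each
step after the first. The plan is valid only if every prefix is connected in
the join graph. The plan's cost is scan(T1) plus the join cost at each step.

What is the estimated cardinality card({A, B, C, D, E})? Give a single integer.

40000

Tables in S: A(50), B(40), C(20), D(80), E(400)
Edges inside S: D-B(d=16), B-E(d=8), E-A(d=50), A-C(d=5)
numerator = 50 * 40 * 20 * 80 * 400 = 1280000000
denominator = 16 * 8 * 50 * 5 = 32000
card(S) = 1280000000 / 32000 = 40000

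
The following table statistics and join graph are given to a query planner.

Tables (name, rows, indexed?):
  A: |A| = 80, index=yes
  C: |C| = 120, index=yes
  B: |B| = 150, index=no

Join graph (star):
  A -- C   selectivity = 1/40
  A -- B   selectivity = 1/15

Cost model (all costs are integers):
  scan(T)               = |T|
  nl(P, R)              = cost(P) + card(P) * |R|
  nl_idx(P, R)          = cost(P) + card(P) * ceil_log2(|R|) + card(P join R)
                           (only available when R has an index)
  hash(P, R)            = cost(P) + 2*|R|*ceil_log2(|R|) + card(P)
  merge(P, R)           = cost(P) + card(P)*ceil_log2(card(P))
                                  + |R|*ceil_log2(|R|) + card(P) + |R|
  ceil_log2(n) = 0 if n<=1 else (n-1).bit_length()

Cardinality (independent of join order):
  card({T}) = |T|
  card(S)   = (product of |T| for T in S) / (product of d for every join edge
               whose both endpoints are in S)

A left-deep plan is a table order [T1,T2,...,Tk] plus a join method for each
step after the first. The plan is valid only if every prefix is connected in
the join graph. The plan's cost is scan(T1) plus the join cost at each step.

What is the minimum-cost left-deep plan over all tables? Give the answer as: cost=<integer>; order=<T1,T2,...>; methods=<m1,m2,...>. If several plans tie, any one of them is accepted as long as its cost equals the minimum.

Selinger DP (subsets sized 1..n):
  {A}: scan cost=80, card=80
  {C}: scan cost=120, card=120
  {B}: scan cost=150, card=150
  {AC}: card=240; try (C,nl_idx)→880, (A,nl_idx)→1200, (A,hash)→1360, (C,merge)→1680, (A,merge)→1720, (C,hash)→1840 …(+2); best=880 via (C,nl_idx)
  {AB}: card=800; try (A,hash)→1420, (A,nl_idx)→2000, (B,merge)→2070, (A,merge)→2140, (B,hash)→2560, (B,nl)→12080 …(+1); best=1420 via (A,hash)
  {ABC}: card=2400; try (B,hash)→3520, (C,hash)→3900, (B,merge)→4390, (C,nl_idx)→9420, (C,merge)→11180, (B,nl)→36880 …(+1); best=3520 via (B,hash)

cost=3520; order=A,C,B; methods=nl_idx,hash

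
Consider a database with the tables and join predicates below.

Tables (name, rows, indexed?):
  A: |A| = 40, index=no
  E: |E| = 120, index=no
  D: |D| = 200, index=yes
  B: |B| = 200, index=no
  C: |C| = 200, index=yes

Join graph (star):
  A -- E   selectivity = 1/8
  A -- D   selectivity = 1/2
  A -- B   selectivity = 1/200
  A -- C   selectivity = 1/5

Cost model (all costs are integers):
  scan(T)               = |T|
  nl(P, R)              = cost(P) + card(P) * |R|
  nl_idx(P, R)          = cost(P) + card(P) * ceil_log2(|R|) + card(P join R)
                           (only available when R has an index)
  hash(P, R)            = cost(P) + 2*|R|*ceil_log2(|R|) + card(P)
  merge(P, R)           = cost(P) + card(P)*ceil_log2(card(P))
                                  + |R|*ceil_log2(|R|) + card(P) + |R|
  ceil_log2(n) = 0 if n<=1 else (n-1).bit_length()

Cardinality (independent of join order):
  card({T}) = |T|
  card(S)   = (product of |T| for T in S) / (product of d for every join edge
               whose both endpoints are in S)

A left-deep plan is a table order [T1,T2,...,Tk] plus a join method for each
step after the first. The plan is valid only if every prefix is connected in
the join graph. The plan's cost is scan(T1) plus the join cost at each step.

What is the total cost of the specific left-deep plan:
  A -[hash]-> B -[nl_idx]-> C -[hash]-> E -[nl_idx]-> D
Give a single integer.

2600480

step 1: scan A: cost=40, card=40
step 2: join B via hash
    card(P join B) = 40*200/(200) = 40
    cost = 40 + 2*200*8 + 40 = 3280
step 3: join C via nl_idx
    card(P join C) = 40*200/(5) = 1600
    cost = 3280 + 40*8 + 1600 = 5200
step 4: join E via hash
    card(P join E) = 1600*120/(8) = 24000
    cost = 5200 + 2*120*7 + 1600 = 8480
step 5: join D via nl_idx
    card(P join D) = 24000*200/(2) = 2400000
    cost = 8480 + 24000*8 + 2400000 = 2600480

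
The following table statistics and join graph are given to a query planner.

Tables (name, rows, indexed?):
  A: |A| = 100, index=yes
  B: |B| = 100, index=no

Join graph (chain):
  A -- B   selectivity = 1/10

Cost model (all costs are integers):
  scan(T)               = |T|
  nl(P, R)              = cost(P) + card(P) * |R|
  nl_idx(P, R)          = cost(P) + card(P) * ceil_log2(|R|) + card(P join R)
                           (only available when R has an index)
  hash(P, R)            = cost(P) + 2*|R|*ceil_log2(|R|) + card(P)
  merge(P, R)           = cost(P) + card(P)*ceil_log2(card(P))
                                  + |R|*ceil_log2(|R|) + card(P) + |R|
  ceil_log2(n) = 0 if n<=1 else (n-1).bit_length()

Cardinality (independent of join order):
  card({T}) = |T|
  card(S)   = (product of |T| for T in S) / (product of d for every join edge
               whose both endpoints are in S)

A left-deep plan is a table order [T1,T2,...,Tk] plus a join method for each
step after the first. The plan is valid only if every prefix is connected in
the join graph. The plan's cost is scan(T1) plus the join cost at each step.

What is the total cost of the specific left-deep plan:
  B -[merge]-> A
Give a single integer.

1700

step 1: scan B: cost=100, card=100
step 2: join A via merge
    card(P join A) = 100*100/(10) = 1000
    cost = 100 + 100*7 + 100*7 + 100 + 100 = 1700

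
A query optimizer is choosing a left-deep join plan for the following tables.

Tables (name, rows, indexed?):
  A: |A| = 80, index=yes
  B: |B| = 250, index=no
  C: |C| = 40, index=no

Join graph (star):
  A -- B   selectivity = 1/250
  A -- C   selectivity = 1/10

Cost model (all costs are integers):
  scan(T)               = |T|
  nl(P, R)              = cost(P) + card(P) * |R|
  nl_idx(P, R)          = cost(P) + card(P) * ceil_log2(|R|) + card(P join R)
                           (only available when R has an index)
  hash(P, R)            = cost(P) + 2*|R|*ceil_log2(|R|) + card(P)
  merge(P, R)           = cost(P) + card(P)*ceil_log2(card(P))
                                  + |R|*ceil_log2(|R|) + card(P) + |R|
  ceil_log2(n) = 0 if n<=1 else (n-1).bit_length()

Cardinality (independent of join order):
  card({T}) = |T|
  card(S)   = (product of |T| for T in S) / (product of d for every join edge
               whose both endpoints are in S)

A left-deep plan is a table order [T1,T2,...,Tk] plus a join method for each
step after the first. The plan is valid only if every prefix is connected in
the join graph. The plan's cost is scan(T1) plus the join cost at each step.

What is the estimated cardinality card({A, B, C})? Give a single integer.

Tables in S: A(80), B(250), C(40)
Edges inside S: A-B(d=250), A-C(d=10)
numerator = 80 * 250 * 40 = 800000
denominator = 250 * 10 = 2500
card(S) = 800000 / 2500 = 320

320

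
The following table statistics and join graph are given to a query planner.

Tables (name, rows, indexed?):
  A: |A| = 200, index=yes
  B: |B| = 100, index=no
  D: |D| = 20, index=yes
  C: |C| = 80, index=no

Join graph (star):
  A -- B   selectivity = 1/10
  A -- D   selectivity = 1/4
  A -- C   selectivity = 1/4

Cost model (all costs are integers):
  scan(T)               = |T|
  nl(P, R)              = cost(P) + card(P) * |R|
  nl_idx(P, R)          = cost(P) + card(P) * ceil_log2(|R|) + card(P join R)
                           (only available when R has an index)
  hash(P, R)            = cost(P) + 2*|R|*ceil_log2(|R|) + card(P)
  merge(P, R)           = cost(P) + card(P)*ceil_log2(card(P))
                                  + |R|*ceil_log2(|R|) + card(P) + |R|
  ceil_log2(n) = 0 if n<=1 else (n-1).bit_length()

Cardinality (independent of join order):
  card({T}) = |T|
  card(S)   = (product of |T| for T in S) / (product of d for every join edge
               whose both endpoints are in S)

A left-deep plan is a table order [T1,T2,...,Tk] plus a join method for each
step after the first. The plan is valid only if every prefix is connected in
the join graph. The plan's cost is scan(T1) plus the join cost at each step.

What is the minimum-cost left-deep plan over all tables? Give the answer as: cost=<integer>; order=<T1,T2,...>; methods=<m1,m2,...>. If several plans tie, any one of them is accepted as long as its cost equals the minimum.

Selinger DP (subsets sized 1..n):
  {A}: scan cost=200, card=200
  {B}: scan cost=100, card=100
  {D}: scan cost=20, card=20
  {C}: scan cost=80, card=80
  {AB}: card=2000; try (B,hash)→1800, (A,merge)→2700, (B,merge)→2800, (A,nl_idx)→2900, (A,hash)→3400, (A,nl)→20100 …(+1); best=1800 via (B,hash)
  {AD}: card=1000; try (D,hash)→600, (A,nl_idx)→1180, (A,merge)→1940, (D,merge)→2120, (D,nl_idx)→2200, (A,hash)→3240 …(+2); best=600 via (D,hash)
  {AC}: card=4000; try (C,hash)→1520, (A,merge)→2520, (C,merge)→2640, (A,hash)→3360, (A,nl_idx)→4720, (A,nl)→16080 …(+1); best=1520 via (C,hash)
  {ABD}: card=10000; try (B,hash)→3000, (D,hash)→4000, (B,merge)→12400, (D,nl_idx)→21800, (D,merge)→25920, (D,nl)→41800 …(+1); best=3000 via (B,hash)
  {ABC}: card=40000; try (C,hash)→4920, (B,hash)→6920, (C,merge)→26440, (B,merge)→54320, (C,nl)→161800, (B,nl)→401520; best=4920 via (C,hash)
  {ACD}: card=20000; try (C,hash)→2720, (D,hash)→5720, (C,merge)→12240, (D,nl_idx)→41520, (D,merge)→53640, (C,nl)→80600 …(+1); best=2720 via (C,hash)
  {ABCD}: card=200000; try (C,hash)→14120, (B,hash)→24120, (D,hash)→45120, (C,merge)→153640, (B,merge)→323520, (D,nl_idx)→404920 …(+4); best=14120 via (C,hash)

cost=14120; order=A,D,B,C; methods=hash,hash,hash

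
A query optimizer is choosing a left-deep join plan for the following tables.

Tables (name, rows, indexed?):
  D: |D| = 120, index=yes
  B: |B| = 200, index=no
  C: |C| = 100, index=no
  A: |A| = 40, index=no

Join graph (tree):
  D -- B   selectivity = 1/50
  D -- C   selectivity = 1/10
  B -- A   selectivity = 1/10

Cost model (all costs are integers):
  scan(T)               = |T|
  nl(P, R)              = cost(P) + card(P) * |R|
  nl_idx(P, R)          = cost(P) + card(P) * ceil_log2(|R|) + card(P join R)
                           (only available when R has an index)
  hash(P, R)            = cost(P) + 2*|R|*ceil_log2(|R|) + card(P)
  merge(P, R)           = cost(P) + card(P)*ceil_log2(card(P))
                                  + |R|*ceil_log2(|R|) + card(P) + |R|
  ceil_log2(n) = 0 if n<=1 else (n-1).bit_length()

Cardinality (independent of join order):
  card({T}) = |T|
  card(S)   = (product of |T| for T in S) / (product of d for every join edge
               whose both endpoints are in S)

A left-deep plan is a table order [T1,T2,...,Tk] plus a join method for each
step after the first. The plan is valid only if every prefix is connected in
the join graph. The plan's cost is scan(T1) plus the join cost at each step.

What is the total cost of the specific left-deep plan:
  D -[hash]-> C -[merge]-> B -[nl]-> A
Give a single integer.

step 1: scan D: cost=120, card=120
step 2: join C via hash
    card(P join C) = 120*100/(10) = 1200
    cost = 120 + 2*100*7 + 120 = 1640
step 3: join B via merge
    card(P join B) = 1200*200/(50) = 4800
    cost = 1640 + 1200*11 + 200*8 + 1200 + 200 = 17840
step 4: join A via nl
    card(P join A) = 4800*40/(10) = 19200
    cost = 17840 + 4800*40 = 209840

209840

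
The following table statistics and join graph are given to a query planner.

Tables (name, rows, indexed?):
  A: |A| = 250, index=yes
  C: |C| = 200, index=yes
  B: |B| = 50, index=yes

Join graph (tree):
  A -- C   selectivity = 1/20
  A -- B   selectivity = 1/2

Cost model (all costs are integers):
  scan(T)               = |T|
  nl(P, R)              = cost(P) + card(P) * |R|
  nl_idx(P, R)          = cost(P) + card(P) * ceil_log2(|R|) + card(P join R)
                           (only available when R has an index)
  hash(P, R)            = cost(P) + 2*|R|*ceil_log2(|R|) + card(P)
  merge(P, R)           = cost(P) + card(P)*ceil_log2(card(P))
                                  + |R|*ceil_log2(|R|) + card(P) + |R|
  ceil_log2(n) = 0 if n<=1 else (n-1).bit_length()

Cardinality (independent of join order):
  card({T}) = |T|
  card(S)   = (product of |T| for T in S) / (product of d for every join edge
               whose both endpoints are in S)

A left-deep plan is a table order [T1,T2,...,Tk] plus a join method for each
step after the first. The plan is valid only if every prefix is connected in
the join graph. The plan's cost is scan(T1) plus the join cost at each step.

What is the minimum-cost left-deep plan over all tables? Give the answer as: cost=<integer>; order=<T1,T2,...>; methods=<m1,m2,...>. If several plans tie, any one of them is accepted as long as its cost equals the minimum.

Selinger DP (subsets sized 1..n):
  {A}: scan cost=250, card=250
  {C}: scan cost=200, card=200
  {B}: scan cost=50, card=50
  {AC}: card=2500; try (C,hash)→3700, (A,merge)→4250, (C,merge)→4300, (A,nl_idx)→4300, (A,hash)→4400, (C,nl_idx)→4750 …(+2); best=3700 via (C,hash)
  {AB}: card=6250; try (B,hash)→1100, (A,merge)→2650, (B,merge)→2850, (A,hash)→4100, (A,nl_idx)→6700, (B,nl_idx)→8000 …(+2); best=1100 via (B,hash)
  {ABC}: card=62500; try (B,hash)→6800, (C,hash)→10550, (B,merge)→36550, (B,nl_idx)→81200, (C,merge)→90400, (C,nl_idx)→113600 …(+2); best=6800 via (B,hash)

cost=6800; order=A,C,B; methods=hash,hash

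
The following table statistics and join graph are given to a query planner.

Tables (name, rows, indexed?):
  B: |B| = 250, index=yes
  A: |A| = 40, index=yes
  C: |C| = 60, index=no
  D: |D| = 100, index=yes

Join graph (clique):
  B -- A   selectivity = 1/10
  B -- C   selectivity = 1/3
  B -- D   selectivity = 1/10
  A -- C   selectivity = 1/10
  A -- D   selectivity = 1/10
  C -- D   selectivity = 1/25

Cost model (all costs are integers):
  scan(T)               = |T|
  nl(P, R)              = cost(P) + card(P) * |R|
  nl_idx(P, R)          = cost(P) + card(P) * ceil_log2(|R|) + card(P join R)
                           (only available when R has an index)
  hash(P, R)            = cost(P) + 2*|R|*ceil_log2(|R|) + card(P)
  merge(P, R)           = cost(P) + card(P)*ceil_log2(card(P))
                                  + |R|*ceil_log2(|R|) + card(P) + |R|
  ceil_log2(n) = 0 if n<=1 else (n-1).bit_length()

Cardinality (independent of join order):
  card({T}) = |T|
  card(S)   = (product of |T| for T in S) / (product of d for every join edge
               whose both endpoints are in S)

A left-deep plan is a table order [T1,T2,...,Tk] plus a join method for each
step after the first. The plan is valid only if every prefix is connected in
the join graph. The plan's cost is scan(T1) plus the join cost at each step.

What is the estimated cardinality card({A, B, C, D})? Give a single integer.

80

Tables in S: A(40), B(250), C(60), D(100)
Edges inside S: B-A(d=10), B-C(d=3), B-D(d=10), A-C(d=10), A-D(d=10), C-D(d=25)
numerator = 40 * 250 * 60 * 100 = 60000000
denominator = 10 * 3 * 10 * 10 * 10 * 25 = 750000
card(S) = 60000000 / 750000 = 80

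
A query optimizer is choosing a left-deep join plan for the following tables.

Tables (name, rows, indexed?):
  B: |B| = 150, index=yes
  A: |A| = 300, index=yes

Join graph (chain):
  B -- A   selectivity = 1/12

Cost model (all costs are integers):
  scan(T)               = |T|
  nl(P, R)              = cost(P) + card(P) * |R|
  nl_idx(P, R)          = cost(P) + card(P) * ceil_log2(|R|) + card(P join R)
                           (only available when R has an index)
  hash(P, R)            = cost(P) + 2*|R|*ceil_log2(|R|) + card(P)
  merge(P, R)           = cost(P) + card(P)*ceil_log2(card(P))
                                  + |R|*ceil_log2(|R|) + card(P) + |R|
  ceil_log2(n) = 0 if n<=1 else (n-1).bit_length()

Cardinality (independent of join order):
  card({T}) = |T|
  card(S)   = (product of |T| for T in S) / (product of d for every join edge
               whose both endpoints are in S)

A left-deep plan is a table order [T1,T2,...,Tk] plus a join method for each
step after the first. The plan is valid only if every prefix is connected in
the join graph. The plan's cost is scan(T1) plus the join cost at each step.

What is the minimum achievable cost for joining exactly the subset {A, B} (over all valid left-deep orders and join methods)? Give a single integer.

3000

Selinger DP over subsets of {A,B}:
  {B}: scan cost=150, card=150
  {A}: scan cost=300, card=300
  {AB}: card=3750; try (B,hash)→3000, (A,merge)→4500, (B,merge)→4650, (A,nl_idx)→5250, (A,hash)→5700, (B,nl_idx)→6450 …(+2); best=3000 via (B,hash)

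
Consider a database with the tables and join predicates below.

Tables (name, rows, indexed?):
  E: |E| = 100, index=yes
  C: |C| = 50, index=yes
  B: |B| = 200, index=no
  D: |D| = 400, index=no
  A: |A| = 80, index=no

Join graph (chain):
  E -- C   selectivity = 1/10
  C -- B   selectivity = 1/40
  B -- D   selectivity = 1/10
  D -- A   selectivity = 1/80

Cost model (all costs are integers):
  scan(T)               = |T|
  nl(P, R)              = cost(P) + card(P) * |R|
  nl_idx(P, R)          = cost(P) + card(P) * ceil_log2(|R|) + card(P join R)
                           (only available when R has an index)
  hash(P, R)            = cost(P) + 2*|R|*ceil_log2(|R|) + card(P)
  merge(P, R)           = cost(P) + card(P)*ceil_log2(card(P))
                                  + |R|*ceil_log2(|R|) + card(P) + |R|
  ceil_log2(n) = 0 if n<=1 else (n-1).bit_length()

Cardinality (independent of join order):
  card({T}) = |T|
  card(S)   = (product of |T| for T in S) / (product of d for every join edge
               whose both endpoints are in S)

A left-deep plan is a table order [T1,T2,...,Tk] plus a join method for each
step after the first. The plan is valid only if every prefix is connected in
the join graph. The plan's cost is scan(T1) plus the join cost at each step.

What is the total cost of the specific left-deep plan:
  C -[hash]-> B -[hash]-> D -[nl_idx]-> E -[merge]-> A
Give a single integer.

1981390

step 1: scan C: cost=50, card=50
step 2: join B via hash
    card(P join B) = 50*200/(40) = 250
    cost = 50 + 2*200*8 + 50 = 3300
step 3: join D via hash
    card(P join D) = 250*400/(10) = 10000
    cost = 3300 + 2*400*9 + 250 = 10750
step 4: join E via nl_idx
    card(P join E) = 10000*100/(10) = 100000
    cost = 10750 + 10000*7 + 100000 = 180750
step 5: join A via merge
    card(P join A) = 100000*80/(80) = 100000
    cost = 180750 + 100000*17 + 80*7 + 100000 + 80 = 1981390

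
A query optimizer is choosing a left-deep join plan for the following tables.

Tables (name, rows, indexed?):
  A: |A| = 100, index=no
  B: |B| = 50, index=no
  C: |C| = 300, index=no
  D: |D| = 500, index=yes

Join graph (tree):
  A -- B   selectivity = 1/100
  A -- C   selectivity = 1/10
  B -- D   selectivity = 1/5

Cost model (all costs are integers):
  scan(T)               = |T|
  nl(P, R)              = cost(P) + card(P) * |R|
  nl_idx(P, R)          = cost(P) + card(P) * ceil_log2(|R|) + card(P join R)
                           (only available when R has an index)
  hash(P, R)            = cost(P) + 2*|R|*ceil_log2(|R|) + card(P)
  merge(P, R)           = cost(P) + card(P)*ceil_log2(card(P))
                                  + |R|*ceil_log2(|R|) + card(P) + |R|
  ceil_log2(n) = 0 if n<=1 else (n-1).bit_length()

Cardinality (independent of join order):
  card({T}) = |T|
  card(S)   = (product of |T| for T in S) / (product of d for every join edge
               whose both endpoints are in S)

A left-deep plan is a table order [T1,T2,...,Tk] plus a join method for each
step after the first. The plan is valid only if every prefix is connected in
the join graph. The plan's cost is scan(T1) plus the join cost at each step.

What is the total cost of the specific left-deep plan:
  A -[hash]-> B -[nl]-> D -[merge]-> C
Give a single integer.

step 1: scan A: cost=100, card=100
step 2: join B via hash
    card(P join B) = 100*50/(100) = 50
    cost = 100 + 2*50*6 + 100 = 800
step 3: join D via nl
    card(P join D) = 50*500/(5) = 5000
    cost = 800 + 50*500 = 25800
step 4: join C via merge
    card(P join C) = 5000*300/(10) = 150000
    cost = 25800 + 5000*13 + 300*9 + 5000 + 300 = 98800

98800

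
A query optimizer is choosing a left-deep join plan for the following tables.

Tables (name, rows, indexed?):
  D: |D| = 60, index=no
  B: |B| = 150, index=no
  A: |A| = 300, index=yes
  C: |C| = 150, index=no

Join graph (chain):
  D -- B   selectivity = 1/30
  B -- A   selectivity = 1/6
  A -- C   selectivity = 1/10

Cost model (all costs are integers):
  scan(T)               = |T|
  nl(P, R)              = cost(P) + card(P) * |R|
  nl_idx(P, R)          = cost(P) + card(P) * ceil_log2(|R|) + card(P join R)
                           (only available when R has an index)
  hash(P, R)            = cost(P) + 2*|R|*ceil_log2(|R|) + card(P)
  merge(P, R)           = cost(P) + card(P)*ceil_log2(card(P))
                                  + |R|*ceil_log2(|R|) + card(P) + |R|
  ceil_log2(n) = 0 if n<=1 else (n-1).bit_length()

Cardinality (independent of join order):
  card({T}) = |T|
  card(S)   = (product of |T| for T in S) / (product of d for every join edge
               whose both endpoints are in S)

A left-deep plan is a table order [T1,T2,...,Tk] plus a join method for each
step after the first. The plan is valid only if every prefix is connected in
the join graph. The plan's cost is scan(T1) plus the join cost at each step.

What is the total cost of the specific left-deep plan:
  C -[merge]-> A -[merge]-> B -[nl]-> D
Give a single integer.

step 1: scan C: cost=150, card=150
step 2: join A via merge
    card(P join A) = 150*300/(10) = 4500
    cost = 150 + 150*8 + 300*9 + 150 + 300 = 4500
step 3: join B via merge
    card(P join B) = 4500*150/(6) = 112500
    cost = 4500 + 4500*13 + 150*8 + 4500 + 150 = 68850
step 4: join D via nl
    card(P join D) = 112500*60/(30) = 225000
    cost = 68850 + 112500*60 = 6818850

6818850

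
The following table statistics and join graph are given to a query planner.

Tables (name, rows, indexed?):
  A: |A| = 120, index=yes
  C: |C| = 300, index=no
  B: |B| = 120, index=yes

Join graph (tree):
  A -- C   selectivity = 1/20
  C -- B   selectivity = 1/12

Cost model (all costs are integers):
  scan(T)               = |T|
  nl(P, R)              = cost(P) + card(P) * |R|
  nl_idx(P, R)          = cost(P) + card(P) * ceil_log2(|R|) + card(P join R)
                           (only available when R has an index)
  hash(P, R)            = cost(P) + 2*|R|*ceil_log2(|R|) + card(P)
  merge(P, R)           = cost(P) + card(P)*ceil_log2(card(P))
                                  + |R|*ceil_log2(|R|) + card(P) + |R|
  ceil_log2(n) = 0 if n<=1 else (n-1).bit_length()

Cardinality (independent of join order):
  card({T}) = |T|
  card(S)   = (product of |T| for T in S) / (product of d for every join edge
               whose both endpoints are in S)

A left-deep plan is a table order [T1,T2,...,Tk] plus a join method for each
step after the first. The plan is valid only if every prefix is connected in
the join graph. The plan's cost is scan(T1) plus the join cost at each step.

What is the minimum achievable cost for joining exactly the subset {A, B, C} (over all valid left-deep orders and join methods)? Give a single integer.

Selinger DP over subsets of {A,B,C}:
  {A}: scan cost=120, card=120
  {C}: scan cost=300, card=300
  {B}: scan cost=120, card=120
  {AC}: card=1800; try (A,hash)→2280, (C,merge)→4080, (A,nl_idx)→4200, (A,merge)→4260, (C,hash)→5640, (C,nl)→36120 …(+1); best=2280 via (A,hash)
  {BC}: card=3000; try (B,hash)→2280, (C,merge)→4080, (B,merge)→4260, (B,nl_idx)→5400, (C,hash)→5640, (C,nl)→36120 …(+1); best=2280 via (B,hash)
  {ABC}: card=18000; try (B,hash)→5760, (A,hash)→6960, (B,merge)→24840, (B,nl_idx)→32880, (A,nl_idx)→41280, (A,merge)→42240 …(+2); best=5760 via (B,hash)

5760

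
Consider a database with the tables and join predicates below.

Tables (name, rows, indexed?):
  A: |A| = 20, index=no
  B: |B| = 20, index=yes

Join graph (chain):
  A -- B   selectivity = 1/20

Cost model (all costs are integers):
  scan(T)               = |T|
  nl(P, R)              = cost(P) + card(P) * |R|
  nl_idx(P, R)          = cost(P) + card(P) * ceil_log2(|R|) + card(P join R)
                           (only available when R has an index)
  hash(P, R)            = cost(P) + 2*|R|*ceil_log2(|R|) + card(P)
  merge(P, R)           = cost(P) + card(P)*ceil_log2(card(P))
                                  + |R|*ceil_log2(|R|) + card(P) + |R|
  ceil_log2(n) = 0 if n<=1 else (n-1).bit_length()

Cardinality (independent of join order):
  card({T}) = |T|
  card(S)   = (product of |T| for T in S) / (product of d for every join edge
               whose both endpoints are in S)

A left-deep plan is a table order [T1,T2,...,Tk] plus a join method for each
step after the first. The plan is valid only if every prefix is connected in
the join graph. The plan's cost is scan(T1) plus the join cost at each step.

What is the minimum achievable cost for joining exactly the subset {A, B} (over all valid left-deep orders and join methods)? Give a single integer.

Selinger DP over subsets of {A,B}:
  {A}: scan cost=20, card=20
  {B}: scan cost=20, card=20
  {AB}: card=20; try (B,nl_idx)→140, (B,hash)→240, (A,hash)→240, (B,merge)→260, (A,merge)→260, (B,nl)→420 …(+1); best=140 via (B,nl_idx)

140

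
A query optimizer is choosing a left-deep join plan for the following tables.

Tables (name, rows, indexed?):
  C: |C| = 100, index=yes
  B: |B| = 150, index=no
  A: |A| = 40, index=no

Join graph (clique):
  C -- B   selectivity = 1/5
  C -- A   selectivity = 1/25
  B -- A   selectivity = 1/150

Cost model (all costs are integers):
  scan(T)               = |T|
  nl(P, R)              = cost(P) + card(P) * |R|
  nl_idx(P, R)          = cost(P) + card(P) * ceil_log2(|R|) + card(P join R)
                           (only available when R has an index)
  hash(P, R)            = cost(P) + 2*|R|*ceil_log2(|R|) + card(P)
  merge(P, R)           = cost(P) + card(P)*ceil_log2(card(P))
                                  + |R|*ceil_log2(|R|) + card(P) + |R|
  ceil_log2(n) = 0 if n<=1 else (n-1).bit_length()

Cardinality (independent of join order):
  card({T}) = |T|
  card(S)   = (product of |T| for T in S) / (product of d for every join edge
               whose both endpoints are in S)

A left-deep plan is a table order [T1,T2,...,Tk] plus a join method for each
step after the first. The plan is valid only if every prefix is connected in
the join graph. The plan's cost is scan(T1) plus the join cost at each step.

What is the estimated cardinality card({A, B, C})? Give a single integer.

32

Tables in S: A(40), B(150), C(100)
Edges inside S: C-B(d=5), C-A(d=25), B-A(d=150)
numerator = 40 * 150 * 100 = 600000
denominator = 5 * 25 * 150 = 18750
card(S) = 600000 / 18750 = 32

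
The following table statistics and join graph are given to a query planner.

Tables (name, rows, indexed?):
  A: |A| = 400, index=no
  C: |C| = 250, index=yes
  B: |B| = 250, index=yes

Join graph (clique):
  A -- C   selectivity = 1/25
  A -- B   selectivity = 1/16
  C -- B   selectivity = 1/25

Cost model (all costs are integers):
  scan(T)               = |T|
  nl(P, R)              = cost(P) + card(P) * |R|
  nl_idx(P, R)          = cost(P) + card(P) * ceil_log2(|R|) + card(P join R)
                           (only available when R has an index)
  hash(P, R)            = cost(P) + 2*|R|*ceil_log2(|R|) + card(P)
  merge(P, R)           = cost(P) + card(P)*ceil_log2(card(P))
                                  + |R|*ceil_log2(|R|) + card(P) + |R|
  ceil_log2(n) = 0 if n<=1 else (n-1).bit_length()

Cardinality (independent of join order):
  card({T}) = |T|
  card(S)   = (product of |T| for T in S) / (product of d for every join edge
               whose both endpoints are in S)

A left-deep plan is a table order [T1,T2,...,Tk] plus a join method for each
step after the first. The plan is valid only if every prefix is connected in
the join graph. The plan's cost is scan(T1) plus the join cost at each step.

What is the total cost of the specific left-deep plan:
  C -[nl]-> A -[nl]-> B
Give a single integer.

step 1: scan C: cost=250, card=250
step 2: join A via nl
    card(P join A) = 250*400/(25) = 4000
    cost = 250 + 250*400 = 100250
step 3: join B via nl
    card(P join B) = 4000*250/(16*25) = 2500
    cost = 100250 + 4000*250 = 1100250

1100250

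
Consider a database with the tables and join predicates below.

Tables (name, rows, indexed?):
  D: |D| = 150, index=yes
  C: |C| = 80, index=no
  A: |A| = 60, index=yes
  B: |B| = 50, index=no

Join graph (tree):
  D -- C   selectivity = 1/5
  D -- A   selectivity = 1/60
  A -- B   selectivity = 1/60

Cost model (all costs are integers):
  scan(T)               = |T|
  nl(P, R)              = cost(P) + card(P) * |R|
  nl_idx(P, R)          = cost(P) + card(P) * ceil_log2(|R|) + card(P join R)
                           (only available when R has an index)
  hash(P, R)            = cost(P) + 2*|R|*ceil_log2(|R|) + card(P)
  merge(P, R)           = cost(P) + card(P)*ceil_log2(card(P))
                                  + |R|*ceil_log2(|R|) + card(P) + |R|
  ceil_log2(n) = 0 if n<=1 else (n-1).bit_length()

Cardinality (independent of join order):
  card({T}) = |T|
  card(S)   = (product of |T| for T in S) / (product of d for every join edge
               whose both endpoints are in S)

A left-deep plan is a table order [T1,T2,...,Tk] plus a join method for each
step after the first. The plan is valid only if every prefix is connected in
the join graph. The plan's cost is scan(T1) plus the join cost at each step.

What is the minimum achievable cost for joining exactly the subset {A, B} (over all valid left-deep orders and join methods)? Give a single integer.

400

Selinger DP over subsets of {A,B}:
  {A}: scan cost=60, card=60
  {B}: scan cost=50, card=50
  {AB}: card=50; try (A,nl_idx)→400, (B,hash)→720, (A,hash)→820, (A,merge)→820, (B,merge)→830, (A,nl)→3050 …(+1); best=400 via (A,nl_idx)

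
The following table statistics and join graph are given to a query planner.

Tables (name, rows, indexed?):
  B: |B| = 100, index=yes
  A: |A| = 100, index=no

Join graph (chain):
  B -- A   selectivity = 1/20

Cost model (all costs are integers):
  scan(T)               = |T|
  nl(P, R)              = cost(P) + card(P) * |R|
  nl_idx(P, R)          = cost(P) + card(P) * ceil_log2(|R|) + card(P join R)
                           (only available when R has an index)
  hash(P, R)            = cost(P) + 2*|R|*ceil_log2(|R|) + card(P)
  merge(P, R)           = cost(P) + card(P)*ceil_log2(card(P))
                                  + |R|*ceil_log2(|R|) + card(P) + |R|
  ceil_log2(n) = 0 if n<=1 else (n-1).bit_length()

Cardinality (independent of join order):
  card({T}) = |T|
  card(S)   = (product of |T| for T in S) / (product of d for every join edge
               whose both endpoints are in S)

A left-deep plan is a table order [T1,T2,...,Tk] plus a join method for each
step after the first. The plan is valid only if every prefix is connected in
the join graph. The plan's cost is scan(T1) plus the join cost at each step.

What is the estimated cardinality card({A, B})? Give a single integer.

Tables in S: A(100), B(100)
Edges inside S: B-A(d=20)
numerator = 100 * 100 = 10000
denominator = 20 = 20
card(S) = 10000 / 20 = 500

500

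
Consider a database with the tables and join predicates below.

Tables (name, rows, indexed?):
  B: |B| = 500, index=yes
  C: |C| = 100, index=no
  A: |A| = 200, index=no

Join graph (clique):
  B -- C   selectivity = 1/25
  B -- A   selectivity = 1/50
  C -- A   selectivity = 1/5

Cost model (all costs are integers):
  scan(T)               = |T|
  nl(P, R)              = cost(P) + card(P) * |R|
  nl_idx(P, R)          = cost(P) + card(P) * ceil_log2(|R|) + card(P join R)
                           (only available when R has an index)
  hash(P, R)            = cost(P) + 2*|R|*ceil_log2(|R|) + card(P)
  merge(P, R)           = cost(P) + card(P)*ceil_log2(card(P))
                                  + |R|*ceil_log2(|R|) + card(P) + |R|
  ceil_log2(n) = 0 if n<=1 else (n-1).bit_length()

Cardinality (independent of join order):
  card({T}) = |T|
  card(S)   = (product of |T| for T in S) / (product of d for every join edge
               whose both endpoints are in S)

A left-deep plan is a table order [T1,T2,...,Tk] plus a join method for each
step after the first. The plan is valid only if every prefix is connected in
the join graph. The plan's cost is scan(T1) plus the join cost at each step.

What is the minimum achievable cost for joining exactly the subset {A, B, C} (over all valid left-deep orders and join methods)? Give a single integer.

Selinger DP over subsets of {A,B,C}:
  {B}: scan cost=500, card=500
  {C}: scan cost=100, card=100
  {A}: scan cost=200, card=200
  {BC}: card=2000; try (C,hash)→2400, (B,nl_idx)→3000, (B,merge)→5900, (C,merge)→6300, (B,hash)→9200, (B,nl)→50100 …(+1); best=2400 via (C,hash)
  {AB}: card=2000; try (B,nl_idx)→4000, (A,hash)→4200, (B,merge)→7000, (A,merge)→7300, (B,hash)→9400, (B,nl)→100200 …(+1); best=4000 via (B,nl_idx)
  {AC}: card=4000; try (C,hash)→1800, (A,merge)→2700, (C,merge)→2800, (A,hash)→3400, (A,nl)→20100, (C,nl)→20200; best=1800 via (C,hash)
  {ABC}: card=1600; try (C,hash)→7400, (A,hash)→7600, (B,hash)→14800, (A,merge)→28200, (C,merge)→28800, (B,nl_idx)→39400 …(+4); best=7400 via (C,hash)

7400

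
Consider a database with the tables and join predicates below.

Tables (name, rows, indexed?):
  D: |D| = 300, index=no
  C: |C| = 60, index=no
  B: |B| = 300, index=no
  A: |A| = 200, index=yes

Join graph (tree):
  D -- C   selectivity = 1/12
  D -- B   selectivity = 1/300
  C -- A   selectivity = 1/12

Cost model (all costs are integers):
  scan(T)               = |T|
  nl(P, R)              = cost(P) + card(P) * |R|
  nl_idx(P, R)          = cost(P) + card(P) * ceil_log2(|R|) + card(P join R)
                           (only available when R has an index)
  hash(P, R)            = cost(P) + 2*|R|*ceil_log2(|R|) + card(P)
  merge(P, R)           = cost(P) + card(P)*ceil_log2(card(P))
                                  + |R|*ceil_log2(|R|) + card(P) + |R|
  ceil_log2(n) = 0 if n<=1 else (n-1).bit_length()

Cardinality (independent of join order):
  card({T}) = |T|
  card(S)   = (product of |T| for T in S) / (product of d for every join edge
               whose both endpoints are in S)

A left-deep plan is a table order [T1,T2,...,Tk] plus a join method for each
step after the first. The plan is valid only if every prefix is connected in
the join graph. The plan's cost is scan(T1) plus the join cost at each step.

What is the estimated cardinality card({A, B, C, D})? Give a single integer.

25000

Tables in S: A(200), B(300), C(60), D(300)
Edges inside S: D-C(d=12), D-B(d=300), C-A(d=12)
numerator = 200 * 300 * 60 * 300 = 1080000000
denominator = 12 * 300 * 12 = 43200
card(S) = 1080000000 / 43200 = 25000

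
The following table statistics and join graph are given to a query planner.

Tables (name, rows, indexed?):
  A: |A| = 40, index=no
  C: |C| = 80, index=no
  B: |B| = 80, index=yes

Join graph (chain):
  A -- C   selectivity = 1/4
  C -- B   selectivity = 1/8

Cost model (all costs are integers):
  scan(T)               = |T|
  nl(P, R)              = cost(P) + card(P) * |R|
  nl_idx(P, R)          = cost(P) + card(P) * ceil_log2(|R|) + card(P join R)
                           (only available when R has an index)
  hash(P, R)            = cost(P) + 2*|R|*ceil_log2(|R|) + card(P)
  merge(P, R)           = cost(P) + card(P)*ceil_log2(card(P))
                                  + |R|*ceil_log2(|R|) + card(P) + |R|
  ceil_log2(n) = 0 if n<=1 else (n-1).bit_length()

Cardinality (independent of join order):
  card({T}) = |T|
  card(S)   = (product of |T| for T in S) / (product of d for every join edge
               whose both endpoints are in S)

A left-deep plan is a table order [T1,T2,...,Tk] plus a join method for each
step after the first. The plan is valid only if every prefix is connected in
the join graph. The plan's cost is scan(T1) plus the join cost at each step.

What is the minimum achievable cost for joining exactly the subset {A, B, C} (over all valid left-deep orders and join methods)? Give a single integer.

Selinger DP over subsets of {A,B,C}:
  {A}: scan cost=40, card=40
  {C}: scan cost=80, card=80
  {B}: scan cost=80, card=80
  {AC}: card=800; try (A,hash)→640, (C,merge)→960, (A,merge)→1000, (C,hash)→1200, (C,nl)→3240, (A,nl)→3280; best=640 via (A,hash)
  {BC}: card=800; try (C,hash)→1280, (B,hash)→1280, (C,merge)→1360, (B,merge)→1360, (B,nl_idx)→1440, (C,nl)→6480 …(+1); best=1280 via (C,hash)
  {ABC}: card=8000; try (B,hash)→2560, (A,hash)→2560, (B,merge)→10080, (A,merge)→10360, (B,nl_idx)→14240, (A,nl)→33280 …(+1); best=2560 via (B,hash)

2560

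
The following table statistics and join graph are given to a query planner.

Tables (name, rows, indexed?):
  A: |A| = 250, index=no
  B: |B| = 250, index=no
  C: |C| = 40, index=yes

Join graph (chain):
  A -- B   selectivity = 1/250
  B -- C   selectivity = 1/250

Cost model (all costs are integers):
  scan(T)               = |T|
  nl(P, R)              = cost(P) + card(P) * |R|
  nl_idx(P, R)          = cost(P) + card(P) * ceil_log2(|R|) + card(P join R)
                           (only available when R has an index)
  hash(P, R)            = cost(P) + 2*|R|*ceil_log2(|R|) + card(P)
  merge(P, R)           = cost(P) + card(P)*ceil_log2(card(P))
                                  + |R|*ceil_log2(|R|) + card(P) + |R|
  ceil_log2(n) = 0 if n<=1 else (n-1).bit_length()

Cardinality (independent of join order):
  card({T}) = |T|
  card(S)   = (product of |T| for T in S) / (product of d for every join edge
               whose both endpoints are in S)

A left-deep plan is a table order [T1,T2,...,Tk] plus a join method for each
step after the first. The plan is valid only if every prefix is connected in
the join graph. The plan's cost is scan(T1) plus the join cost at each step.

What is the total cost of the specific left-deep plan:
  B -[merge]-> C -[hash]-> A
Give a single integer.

step 1: scan B: cost=250, card=250
step 2: join C via merge
    card(P join C) = 250*40/(250) = 40
    cost = 250 + 250*8 + 40*6 + 250 + 40 = 2780
step 3: join A via hash
    card(P join A) = 40*250/(250) = 40
    cost = 2780 + 2*250*8 + 40 = 6820

6820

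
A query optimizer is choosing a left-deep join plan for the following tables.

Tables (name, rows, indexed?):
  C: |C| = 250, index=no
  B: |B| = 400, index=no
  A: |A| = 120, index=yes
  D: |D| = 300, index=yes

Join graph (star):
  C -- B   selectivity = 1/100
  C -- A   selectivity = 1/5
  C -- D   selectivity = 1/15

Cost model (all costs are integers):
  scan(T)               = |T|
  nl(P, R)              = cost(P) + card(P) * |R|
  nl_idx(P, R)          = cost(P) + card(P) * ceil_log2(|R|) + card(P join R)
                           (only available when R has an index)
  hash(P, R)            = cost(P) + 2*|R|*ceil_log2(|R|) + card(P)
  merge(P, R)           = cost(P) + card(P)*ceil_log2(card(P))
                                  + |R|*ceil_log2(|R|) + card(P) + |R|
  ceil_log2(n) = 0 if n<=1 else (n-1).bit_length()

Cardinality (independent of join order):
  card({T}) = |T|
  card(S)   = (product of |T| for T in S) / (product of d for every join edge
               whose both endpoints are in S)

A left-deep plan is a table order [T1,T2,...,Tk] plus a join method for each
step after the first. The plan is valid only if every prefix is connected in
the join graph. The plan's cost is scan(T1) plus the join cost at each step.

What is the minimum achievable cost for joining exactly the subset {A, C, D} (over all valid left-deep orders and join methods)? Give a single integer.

11280

Selinger DP over subsets of {A,C,D}:
  {C}: scan cost=250, card=250
  {A}: scan cost=120, card=120
  {D}: scan cost=300, card=300
  {AC}: card=6000; try (A,hash)→2180, (C,merge)→3330, (A,merge)→3460, (C,hash)→4240, (A,nl_idx)→8000, (C,nl)→30120 …(+1); best=2180 via (A,hash)
  {CD}: card=5000; try (C,hash)→4600, (D,merge)→5500, (C,merge)→5550, (D,hash)→5900, (D,nl_idx)→7500, (D,nl)→75250 …(+1); best=4600 via (C,hash)
  {ACD}: card=120000; try (A,hash)→11280, (D,hash)→13580, (A,merge)→75560, (D,merge)→89180, (A,nl_idx)→159600, (D,nl_idx)→176180 …(+2); best=11280 via (A,hash)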